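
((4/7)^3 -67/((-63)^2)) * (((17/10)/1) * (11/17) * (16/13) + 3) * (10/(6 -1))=533738/361179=1.48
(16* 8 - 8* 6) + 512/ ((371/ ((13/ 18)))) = 270448/ 3339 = 81.00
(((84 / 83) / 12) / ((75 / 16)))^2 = 12544 / 38750625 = 0.00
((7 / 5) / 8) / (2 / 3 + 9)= 21 / 1160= 0.02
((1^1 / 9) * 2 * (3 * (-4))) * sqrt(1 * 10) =-8 * sqrt(10) / 3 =-8.43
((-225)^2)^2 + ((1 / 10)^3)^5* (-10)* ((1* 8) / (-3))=96108398437500000000001 / 37500000000000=2562890625.00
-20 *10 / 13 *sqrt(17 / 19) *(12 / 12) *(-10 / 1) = 2000 *sqrt(323) / 247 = 145.52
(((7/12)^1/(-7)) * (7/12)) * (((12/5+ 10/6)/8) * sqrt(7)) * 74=-15799 * sqrt(7)/8640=-4.84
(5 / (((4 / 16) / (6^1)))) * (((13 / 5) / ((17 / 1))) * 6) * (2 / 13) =288 / 17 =16.94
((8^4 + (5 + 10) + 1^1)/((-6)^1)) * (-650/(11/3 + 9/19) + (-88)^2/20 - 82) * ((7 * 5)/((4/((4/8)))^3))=-157309957/22656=-6943.41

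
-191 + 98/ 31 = -5823/ 31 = -187.84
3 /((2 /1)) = 3 /2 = 1.50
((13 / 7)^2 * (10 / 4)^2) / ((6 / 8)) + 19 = 7018 / 147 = 47.74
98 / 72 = 49 / 36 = 1.36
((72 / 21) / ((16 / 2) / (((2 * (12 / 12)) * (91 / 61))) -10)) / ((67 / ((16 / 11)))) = -832 / 81807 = -0.01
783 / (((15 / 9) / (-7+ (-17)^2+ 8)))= 136242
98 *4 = 392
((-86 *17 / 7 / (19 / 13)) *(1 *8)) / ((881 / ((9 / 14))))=-684216 / 820211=-0.83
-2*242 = -484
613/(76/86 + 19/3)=79077/931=84.94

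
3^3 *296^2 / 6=394272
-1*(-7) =7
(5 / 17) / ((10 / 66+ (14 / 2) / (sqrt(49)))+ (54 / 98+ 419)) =8085 / 11564692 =0.00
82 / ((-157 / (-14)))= 1148 / 157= 7.31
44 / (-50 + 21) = -44 / 29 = -1.52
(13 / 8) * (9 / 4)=117 / 32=3.66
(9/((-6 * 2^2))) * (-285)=855/8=106.88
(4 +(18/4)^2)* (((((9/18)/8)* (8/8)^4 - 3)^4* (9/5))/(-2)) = -4259961513/2621440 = -1625.05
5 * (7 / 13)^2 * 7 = 1715 / 169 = 10.15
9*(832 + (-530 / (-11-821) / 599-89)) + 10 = 1668787633 / 249184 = 6697.01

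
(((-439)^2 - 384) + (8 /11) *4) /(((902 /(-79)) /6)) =-501430143 /4961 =-101074.41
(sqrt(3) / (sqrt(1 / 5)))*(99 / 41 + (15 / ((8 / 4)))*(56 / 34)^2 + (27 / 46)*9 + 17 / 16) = 126913703*sqrt(15) / 4360432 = 112.73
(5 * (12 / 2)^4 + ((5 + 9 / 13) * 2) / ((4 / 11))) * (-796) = -5183000.92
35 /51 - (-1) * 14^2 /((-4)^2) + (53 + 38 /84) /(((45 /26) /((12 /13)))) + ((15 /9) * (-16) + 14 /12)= 15.94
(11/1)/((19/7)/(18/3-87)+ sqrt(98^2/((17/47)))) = 0.07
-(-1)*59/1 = 59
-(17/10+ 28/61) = -1317/610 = -2.16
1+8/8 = 2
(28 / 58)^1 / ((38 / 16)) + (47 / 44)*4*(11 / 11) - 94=-542605 / 6061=-89.52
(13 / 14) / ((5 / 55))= 143 / 14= 10.21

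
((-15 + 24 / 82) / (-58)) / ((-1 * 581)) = -603 / 1381618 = -0.00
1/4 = 0.25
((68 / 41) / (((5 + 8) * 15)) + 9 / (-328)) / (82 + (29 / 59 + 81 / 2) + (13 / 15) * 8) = -71449 / 490289644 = -0.00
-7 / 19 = -0.37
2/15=0.13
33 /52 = 0.63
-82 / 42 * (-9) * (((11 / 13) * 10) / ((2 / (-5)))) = -33825 / 91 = -371.70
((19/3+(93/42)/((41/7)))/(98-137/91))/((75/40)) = 600964/16200945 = 0.04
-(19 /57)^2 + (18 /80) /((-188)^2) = -1413679 /12723840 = -0.11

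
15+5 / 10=15.50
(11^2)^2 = 14641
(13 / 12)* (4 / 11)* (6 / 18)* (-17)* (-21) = 1547 / 33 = 46.88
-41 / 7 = -5.86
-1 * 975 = -975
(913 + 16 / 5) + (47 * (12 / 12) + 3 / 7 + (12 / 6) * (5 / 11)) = 371347 / 385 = 964.54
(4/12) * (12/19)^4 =6912/130321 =0.05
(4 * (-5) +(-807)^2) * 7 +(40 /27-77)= 123080242 /27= 4558527.48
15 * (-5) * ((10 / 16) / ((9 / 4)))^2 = -625 / 108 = -5.79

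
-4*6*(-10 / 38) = 120 / 19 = 6.32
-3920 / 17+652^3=277167577.41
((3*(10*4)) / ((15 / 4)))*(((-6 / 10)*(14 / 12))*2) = -44.80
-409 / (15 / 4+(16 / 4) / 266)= -217588 / 2003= -108.63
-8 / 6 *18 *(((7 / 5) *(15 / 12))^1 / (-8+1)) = 6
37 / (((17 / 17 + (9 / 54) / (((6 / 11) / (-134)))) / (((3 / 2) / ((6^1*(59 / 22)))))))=-3663 / 42421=-0.09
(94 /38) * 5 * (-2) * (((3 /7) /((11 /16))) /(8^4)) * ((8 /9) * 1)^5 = -60160 /28796229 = -0.00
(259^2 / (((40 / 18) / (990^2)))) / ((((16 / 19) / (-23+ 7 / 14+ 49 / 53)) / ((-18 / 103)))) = 11570302303147665 / 87344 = 132468198195.04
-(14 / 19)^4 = -0.29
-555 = -555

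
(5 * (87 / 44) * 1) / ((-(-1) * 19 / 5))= 2.60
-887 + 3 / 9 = -2660 / 3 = -886.67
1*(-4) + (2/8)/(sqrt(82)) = -4 + sqrt(82)/328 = -3.97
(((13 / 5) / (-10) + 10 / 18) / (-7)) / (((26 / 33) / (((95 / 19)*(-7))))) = 1463 / 780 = 1.88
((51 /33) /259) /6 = 17 /17094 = 0.00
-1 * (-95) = 95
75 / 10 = 15 / 2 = 7.50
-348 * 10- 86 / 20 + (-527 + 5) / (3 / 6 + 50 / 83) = -2414263 / 610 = -3957.81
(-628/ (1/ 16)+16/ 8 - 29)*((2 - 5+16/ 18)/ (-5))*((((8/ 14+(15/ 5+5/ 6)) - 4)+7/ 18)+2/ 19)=-2168140/ 567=-3823.88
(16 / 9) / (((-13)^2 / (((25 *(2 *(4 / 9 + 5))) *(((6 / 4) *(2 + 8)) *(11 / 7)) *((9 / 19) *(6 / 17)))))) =616000 / 54587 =11.28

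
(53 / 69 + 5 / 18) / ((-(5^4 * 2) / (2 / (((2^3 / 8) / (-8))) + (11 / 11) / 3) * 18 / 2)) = 20351 / 13972500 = 0.00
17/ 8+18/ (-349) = 5789/ 2792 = 2.07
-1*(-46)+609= 655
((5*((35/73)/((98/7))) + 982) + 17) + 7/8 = 584027/584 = 1000.05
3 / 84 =1 / 28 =0.04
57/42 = 19/14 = 1.36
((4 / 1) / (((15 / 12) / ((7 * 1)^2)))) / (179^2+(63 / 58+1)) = 45472 / 9292495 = 0.00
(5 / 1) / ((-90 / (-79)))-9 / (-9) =97 / 18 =5.39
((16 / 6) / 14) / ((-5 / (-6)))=8 / 35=0.23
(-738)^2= 544644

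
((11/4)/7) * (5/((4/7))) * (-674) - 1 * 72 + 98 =-18327/8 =-2290.88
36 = 36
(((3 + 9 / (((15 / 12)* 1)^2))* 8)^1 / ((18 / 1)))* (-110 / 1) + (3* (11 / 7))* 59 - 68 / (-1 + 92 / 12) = -16834 / 105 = -160.32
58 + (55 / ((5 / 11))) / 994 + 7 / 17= 989099 / 16898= 58.53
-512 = -512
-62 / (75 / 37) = -2294 / 75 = -30.59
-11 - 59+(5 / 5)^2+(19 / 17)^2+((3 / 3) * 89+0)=6141 / 289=21.25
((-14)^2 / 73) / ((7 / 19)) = 532 / 73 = 7.29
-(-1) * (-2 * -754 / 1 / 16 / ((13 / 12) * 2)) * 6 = 261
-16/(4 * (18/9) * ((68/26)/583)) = -7579/17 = -445.82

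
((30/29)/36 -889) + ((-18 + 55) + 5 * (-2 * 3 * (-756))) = 3798077/174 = 21828.03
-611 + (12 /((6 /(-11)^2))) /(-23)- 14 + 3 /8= -116867 /184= -635.15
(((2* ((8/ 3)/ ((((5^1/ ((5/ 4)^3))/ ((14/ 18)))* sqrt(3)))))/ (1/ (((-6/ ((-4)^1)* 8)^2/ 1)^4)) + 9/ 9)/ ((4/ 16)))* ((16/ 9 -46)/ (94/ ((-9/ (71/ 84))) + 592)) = -15528709324800* sqrt(3)/ 220439 -66864/ 220439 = -122013407.76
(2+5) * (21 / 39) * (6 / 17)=294 / 221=1.33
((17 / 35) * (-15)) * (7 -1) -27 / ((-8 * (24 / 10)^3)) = -155797 / 3584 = -43.47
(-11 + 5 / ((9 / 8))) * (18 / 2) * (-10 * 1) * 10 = 5900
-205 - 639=-844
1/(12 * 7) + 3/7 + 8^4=344101/84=4096.44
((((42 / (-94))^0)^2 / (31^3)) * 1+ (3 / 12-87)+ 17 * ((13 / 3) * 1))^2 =21875965980625 / 127800530064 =171.17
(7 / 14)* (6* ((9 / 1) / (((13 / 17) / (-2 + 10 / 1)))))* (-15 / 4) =-1059.23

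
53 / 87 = 0.61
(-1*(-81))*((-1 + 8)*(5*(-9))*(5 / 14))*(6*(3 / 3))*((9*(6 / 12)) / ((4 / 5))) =-2460375 / 8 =-307546.88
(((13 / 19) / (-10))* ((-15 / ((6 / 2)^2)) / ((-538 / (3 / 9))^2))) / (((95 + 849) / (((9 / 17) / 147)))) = 0.00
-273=-273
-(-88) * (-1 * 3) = -264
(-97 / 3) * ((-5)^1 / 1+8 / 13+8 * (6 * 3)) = -58685 / 13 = -4514.23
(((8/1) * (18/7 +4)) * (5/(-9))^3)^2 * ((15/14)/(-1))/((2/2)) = -5290000000/60761421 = -87.06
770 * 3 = 2310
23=23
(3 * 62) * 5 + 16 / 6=932.67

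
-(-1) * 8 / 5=8 / 5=1.60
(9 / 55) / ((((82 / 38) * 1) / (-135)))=-4617 / 451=-10.24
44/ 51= 0.86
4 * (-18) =-72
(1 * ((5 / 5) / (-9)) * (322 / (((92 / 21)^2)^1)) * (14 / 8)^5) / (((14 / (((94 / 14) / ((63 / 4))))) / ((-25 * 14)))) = 138237575 / 423936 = 326.08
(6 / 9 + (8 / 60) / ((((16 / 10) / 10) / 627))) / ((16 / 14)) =21973 / 48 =457.77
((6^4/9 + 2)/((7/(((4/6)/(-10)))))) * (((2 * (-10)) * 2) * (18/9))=2336/21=111.24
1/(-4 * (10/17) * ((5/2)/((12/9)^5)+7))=-4352/77755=-0.06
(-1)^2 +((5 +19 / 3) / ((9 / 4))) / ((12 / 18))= 77 / 9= 8.56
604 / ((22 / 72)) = 21744 / 11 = 1976.73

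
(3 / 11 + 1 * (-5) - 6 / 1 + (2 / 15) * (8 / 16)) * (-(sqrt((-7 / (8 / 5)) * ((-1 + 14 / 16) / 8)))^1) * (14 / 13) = 12313 * sqrt(70) / 34320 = 3.00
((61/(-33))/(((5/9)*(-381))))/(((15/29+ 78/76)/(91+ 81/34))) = 0.53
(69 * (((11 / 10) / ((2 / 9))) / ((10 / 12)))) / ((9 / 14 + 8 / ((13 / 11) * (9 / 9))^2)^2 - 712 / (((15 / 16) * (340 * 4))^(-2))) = -57359456154 / 161983148880616775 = -0.00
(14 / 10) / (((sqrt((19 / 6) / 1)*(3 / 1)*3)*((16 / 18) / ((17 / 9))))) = 119*sqrt(114) / 6840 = 0.19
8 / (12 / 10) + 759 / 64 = 3557 / 192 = 18.53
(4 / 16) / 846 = 1 / 3384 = 0.00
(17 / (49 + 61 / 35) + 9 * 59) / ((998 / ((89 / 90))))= 83984939 / 159520320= 0.53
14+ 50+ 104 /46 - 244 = -4088 /23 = -177.74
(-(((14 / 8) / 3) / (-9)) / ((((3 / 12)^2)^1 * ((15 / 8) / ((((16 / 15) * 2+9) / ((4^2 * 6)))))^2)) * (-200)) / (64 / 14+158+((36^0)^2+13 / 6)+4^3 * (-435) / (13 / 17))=71061172 / 3245606469675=0.00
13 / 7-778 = -5433 / 7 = -776.14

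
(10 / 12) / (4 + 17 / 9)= 15 / 106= 0.14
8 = 8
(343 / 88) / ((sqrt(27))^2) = 343 / 2376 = 0.14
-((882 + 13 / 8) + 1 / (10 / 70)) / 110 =-8.10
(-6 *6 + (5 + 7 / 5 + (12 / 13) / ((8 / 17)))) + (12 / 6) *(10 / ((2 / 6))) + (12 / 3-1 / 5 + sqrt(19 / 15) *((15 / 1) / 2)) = sqrt(285) / 2 + 4701 / 130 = 44.60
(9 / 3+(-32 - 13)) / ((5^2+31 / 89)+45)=-1246 / 2087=-0.60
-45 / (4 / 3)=-135 / 4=-33.75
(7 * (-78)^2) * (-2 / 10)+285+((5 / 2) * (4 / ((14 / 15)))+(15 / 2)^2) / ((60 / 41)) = -4584631 / 560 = -8186.84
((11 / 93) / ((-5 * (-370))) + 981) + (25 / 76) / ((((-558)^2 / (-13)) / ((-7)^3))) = 21473104819039 / 21888889200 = 981.00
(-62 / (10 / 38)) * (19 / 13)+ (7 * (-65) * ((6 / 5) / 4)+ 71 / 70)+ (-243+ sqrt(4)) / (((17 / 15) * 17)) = -12947861 / 26299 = -492.33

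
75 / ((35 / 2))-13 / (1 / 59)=-5339 / 7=-762.71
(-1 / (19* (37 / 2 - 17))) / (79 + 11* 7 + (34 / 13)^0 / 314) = -628 / 2792145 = -0.00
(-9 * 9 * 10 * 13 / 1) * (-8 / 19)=84240 / 19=4433.68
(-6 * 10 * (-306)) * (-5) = -91800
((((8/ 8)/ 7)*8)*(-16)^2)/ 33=2048/ 231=8.87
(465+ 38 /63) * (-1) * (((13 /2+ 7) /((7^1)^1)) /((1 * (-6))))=29333 /196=149.66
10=10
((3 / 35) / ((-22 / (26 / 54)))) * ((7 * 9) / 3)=-13 / 330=-0.04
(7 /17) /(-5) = -7 /85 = -0.08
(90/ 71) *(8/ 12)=0.85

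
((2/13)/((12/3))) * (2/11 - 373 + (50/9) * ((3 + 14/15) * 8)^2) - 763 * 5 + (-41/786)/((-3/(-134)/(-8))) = -10922441989/3034746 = -3599.13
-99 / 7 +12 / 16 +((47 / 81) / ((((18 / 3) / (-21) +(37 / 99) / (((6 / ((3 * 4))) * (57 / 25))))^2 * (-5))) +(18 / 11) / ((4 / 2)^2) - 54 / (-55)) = -82508334891 / 1066024960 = -77.40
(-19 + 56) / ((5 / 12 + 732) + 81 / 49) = 21756 / 431633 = 0.05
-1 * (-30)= 30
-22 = -22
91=91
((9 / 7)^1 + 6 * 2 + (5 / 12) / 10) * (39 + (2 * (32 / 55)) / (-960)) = 36018793 / 69300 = 519.75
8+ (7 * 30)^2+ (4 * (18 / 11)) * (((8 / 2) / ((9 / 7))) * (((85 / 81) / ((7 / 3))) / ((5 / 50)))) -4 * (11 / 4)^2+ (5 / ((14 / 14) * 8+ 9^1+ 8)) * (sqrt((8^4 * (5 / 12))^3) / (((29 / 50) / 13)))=52473167 / 1188+ 21299200 * sqrt(15) / 261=360228.52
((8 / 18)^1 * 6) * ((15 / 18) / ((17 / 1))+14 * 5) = 28580 / 153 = 186.80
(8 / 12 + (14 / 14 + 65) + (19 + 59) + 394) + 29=1703 / 3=567.67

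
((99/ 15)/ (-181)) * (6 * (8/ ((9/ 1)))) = -176/ 905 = -0.19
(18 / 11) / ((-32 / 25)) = -225 / 176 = -1.28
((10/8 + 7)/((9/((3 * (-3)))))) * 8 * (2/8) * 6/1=-99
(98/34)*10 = 490/17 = 28.82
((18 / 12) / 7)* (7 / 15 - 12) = -2.47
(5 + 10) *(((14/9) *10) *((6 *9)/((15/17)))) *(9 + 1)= 142800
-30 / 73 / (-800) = 3 / 5840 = 0.00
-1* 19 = -19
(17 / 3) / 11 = 17 / 33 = 0.52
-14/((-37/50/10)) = 7000/37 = 189.19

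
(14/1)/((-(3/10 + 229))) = -140/2293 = -0.06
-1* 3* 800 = -2400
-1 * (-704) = 704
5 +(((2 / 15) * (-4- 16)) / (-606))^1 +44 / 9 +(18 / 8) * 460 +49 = 994349 / 909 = 1093.89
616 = 616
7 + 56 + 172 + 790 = 1025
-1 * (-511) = 511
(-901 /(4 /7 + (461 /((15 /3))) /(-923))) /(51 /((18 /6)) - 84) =29106805 /1020611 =28.52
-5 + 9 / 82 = -401 / 82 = -4.89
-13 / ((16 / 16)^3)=-13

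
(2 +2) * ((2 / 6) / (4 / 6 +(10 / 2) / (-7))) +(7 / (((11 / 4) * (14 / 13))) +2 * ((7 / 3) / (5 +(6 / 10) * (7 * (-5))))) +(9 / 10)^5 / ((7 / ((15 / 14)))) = -1671179149 / 64680000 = -25.84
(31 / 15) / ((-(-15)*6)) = 31 / 1350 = 0.02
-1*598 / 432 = -299 / 216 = -1.38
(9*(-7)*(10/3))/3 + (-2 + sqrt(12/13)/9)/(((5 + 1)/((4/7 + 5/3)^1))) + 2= -4331/63 + 47*sqrt(39)/7371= -68.71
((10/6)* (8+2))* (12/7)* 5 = 142.86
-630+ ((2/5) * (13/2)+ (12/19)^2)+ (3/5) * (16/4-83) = -1217294/1805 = -674.40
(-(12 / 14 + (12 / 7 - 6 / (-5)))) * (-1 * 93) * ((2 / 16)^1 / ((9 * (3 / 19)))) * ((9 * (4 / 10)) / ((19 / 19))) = 19437 / 175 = 111.07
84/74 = 42/37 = 1.14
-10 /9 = -1.11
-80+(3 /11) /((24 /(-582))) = -3811 /44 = -86.61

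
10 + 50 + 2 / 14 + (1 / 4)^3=26951 / 448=60.16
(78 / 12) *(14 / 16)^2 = 637 / 128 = 4.98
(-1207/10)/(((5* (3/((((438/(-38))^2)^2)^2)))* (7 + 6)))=-2128819962713632662429/11039315976650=-192839843.27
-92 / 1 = -92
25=25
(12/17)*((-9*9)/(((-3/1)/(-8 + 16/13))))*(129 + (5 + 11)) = -4134240/221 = -18706.97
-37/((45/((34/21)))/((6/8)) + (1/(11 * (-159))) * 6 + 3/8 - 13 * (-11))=-2933656/14305965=-0.21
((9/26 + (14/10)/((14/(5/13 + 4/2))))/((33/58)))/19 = 116/2145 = 0.05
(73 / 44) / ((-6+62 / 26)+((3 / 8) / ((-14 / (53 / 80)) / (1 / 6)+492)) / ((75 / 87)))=-306147400 / 666917009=-0.46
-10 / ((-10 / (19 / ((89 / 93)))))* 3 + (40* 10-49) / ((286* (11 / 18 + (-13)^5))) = 389707727166 / 6542914477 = 59.56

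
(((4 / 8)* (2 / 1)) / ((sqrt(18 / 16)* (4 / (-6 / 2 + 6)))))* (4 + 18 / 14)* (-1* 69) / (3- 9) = 851* sqrt(2) / 28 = 42.98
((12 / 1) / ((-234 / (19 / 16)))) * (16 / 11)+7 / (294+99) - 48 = -2701529 / 56199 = -48.07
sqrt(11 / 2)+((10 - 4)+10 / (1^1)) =sqrt(22) / 2+16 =18.35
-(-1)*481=481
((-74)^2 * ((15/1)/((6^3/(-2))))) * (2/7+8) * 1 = -397010/63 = -6301.75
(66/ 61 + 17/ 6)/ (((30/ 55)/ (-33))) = -173393/ 732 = -236.88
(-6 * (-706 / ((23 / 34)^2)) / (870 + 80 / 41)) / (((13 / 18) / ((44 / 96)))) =6.74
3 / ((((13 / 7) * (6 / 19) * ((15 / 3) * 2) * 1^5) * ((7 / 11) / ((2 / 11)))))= 0.15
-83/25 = -3.32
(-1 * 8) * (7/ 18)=-28/ 9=-3.11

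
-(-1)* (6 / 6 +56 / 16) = 9 / 2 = 4.50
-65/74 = -0.88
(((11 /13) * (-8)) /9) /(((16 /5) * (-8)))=55 /1872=0.03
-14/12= -7/6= -1.17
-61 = -61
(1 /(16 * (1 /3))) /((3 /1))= 0.06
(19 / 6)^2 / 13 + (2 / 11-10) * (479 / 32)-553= -7198907 / 10296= -699.19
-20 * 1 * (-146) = 2920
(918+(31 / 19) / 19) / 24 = 331429 / 8664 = 38.25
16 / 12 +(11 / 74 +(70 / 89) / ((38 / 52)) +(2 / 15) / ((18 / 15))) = 3006271 / 1126206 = 2.67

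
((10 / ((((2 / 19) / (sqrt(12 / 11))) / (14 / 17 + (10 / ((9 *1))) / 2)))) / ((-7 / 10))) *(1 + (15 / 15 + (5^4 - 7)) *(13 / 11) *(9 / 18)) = -1617431050 *sqrt(33) / 129591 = -71698.14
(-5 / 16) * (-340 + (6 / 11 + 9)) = 18175 / 176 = 103.27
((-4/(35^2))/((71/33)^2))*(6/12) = -2178/6175225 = -0.00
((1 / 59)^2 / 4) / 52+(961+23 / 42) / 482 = 7310174681 / 3664406928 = 1.99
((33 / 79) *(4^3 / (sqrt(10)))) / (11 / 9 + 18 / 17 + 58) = 161568 *sqrt(10) / 3643085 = 0.14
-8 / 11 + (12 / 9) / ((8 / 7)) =29 / 66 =0.44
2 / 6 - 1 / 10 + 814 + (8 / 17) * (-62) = 400379 / 510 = 785.06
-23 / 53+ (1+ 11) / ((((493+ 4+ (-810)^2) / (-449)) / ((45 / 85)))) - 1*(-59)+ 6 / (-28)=483251584189 / 8282314558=58.35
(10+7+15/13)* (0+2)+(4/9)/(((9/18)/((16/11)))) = 48392/1287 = 37.60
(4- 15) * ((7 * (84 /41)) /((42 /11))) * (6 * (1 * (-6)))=60984 /41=1487.41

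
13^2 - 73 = 96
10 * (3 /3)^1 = 10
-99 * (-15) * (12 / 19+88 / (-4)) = -602910 / 19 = -31732.11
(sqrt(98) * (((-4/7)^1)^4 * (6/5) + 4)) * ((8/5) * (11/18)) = 2180464 * sqrt(2)/77175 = 39.96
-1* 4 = -4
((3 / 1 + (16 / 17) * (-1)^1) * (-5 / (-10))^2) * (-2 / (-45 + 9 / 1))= 35 / 1224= 0.03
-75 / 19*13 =-975 / 19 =-51.32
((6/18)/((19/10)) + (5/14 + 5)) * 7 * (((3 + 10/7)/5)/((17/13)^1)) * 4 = 711698/6783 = 104.92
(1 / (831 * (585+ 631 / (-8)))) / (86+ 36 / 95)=380 / 13805442057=0.00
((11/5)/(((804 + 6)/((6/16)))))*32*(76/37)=1672/24975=0.07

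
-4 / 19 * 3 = -12 / 19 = -0.63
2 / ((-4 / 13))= -13 / 2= -6.50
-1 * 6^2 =-36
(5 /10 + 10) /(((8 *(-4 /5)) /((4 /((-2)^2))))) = -105 /64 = -1.64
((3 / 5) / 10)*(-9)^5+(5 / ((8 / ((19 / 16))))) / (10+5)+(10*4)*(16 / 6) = -32987749 / 9600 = -3436.22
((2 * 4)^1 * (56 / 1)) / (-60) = -112 / 15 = -7.47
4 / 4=1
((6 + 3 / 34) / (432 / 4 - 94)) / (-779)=-207 / 370804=-0.00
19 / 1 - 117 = -98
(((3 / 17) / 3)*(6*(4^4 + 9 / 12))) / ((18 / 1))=1027 / 204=5.03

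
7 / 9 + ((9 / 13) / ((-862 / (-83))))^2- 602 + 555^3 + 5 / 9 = 64402083021958855 / 376723308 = 170953274.34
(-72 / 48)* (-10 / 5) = 3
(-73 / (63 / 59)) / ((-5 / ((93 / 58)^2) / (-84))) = -12417081 / 4205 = -2952.93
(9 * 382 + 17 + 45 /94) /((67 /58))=9419635 /3149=2991.31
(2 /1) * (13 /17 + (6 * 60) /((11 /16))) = 196126 /187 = 1048.80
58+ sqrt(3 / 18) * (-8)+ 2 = 60 - 4 * sqrt(6) / 3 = 56.73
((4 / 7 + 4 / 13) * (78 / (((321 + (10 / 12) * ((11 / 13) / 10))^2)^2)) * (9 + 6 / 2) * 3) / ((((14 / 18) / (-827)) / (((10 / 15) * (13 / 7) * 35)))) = -3300747082909286400 / 308387069671136598289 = -0.01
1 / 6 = 0.17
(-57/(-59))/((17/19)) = 1.08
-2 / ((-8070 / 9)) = 0.00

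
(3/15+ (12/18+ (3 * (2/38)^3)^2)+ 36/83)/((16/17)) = 80927748328/58572121845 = 1.38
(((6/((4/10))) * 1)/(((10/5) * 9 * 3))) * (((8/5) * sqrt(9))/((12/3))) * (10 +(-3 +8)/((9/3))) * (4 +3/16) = 2345/144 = 16.28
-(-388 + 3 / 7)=2713 / 7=387.57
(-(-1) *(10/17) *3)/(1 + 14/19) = 190/187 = 1.02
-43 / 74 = -0.58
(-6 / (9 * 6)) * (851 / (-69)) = 37 / 27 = 1.37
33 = 33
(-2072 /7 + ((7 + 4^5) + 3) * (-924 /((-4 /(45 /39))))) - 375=3574087 /13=274929.77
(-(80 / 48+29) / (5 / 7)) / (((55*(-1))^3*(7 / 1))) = 92 / 2495625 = 0.00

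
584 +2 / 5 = 2922 / 5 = 584.40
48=48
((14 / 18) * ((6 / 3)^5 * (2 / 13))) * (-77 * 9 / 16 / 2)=-1078 / 13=-82.92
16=16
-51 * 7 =-357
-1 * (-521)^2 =-271441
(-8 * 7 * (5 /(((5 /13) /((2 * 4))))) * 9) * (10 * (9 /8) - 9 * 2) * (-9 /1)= -3184272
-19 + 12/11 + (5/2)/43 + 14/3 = -37417/2838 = -13.18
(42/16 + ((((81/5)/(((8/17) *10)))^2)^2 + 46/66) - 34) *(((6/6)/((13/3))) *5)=92728271093153/732160000000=126.65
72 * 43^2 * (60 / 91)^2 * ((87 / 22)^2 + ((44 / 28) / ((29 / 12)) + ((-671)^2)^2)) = 11732193154362160.21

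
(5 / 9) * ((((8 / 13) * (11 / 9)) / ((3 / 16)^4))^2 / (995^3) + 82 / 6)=1209164955217519849 / 159251491535370975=7.59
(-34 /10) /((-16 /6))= 51 /40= 1.28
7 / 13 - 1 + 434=5636 / 13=433.54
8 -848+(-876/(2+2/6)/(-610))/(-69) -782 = -79648748/49105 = -1622.01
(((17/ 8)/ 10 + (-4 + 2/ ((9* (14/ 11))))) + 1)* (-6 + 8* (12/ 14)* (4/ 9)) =408239/ 52920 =7.71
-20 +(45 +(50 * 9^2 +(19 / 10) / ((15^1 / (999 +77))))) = 315847 / 75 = 4211.29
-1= -1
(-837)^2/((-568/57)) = -70303.58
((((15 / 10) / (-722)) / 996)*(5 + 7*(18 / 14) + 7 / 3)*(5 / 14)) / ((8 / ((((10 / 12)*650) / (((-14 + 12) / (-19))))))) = -56875 / 7266816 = -0.01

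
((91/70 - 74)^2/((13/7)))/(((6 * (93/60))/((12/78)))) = 3699703/78585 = 47.08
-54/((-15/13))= 234/5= 46.80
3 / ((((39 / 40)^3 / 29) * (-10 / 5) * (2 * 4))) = -116000 / 19773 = -5.87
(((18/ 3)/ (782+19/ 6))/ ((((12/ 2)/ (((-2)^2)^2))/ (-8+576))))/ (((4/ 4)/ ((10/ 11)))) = 545280/ 51821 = 10.52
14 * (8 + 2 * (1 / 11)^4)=1639820 / 14641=112.00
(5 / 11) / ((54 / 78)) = 65 / 99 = 0.66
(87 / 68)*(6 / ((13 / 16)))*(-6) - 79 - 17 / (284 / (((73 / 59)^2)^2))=-103301870614625 / 760534045804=-135.83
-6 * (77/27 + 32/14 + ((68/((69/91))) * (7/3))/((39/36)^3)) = -249371786/244881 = -1018.34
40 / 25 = 8 / 5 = 1.60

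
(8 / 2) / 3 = 4 / 3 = 1.33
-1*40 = -40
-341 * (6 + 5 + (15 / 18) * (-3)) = -5797 / 2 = -2898.50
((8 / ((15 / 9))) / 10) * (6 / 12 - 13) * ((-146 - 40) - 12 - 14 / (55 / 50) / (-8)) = 12963 / 11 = 1178.45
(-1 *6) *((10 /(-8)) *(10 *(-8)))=-600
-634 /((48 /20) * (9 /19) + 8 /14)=-210805 /568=-371.14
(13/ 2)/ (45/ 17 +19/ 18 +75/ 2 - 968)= -1989/ 283600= -0.01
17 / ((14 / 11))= 187 / 14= 13.36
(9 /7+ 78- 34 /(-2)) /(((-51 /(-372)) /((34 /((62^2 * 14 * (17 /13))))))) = 8762 /25823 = 0.34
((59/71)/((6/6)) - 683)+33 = -46091/71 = -649.17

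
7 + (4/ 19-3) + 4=156/ 19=8.21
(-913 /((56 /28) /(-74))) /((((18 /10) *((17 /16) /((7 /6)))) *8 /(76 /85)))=17971492 /7803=2303.15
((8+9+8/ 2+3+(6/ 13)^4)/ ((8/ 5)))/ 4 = 429225/ 114244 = 3.76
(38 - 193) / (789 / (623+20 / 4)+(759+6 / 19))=-0.20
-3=-3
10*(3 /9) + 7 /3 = 17 /3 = 5.67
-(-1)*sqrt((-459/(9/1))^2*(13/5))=51*sqrt(65)/5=82.24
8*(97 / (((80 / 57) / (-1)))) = -5529 / 10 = -552.90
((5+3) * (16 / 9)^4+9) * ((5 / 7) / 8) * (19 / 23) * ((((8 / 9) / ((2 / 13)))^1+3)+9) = 1108340300 / 9506889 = 116.58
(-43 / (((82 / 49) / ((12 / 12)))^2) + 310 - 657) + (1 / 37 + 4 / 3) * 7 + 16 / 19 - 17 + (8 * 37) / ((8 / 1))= -4707919103 / 14180916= -331.99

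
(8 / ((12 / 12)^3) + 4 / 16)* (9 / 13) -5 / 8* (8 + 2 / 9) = 67 / 117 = 0.57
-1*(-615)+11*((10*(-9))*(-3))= 3585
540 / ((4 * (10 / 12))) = 162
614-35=579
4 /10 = 2 /5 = 0.40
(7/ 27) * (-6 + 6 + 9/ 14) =1/ 6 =0.17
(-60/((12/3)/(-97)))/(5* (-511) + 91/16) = -23280/40789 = -0.57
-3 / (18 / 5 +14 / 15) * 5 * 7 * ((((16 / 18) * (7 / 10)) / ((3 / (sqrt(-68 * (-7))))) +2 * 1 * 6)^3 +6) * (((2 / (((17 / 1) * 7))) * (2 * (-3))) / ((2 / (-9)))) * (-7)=1616291264 * sqrt(119) / 117045 +3090759 / 17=332449.33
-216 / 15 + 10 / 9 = -598 / 45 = -13.29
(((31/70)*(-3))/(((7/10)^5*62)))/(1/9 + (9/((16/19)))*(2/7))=-0.04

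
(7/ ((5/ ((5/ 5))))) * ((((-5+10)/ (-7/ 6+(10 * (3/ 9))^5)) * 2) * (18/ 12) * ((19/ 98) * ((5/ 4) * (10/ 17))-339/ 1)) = -823094217/ 47465054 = -17.34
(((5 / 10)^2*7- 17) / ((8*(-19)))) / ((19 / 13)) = 793 / 11552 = 0.07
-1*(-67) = 67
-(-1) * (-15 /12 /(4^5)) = -5 /4096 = -0.00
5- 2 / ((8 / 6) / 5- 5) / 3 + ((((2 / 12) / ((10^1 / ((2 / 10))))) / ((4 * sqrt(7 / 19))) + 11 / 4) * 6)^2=277.66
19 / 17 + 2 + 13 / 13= 70 / 17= 4.12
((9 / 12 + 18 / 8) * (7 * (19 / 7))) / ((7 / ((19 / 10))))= 1083 / 70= 15.47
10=10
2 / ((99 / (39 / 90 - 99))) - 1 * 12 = -20777 / 1485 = -13.99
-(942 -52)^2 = -792100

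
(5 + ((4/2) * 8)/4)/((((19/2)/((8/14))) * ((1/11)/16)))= 12672/133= 95.28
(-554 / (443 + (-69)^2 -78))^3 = -21253933 / 16836267547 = -0.00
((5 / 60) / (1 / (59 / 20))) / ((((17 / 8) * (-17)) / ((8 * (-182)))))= 42952 / 4335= 9.91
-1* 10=-10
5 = 5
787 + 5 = 792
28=28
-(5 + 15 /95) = -98 /19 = -5.16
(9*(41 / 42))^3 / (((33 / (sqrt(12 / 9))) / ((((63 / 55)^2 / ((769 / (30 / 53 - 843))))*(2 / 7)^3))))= -12359878614*sqrt(3) / 26910828175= -0.80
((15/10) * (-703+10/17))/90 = -11941/1020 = -11.71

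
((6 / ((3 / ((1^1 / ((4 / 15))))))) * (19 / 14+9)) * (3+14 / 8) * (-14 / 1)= -41325 / 8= -5165.62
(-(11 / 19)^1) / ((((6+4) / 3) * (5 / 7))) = -231 / 950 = -0.24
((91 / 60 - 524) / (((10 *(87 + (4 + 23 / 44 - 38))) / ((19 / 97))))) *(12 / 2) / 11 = -595631 / 5710875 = -0.10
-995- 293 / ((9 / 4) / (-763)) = 885281 / 9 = 98364.56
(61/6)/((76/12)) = 61/38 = 1.61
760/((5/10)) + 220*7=3060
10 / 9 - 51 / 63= 0.30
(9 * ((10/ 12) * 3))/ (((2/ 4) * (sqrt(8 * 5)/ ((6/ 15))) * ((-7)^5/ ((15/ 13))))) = -27 * sqrt(10)/ 436982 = -0.00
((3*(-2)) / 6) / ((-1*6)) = 1 / 6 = 0.17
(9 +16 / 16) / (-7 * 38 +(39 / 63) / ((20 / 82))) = -2100 / 55327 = -0.04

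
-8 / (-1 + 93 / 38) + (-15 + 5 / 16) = -17789 / 880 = -20.21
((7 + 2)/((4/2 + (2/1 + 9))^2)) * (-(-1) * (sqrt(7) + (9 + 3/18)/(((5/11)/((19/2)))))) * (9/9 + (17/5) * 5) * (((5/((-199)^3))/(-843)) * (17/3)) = 1530 * sqrt(7)/374241765911 + 586245/748483531822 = 0.00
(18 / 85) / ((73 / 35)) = 126 / 1241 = 0.10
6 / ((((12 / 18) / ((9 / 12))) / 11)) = 74.25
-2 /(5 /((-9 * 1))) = 18 /5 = 3.60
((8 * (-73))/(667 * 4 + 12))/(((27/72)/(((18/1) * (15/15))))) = -3504/335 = -10.46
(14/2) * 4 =28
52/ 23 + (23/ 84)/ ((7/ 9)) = 11779/ 4508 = 2.61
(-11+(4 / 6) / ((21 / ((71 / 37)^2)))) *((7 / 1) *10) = -9386350 / 12321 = -761.82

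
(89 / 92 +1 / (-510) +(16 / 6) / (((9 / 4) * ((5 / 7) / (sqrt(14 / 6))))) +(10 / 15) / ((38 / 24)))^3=210796804021818387923 / 7173479228049144000 +8240185005645614 * sqrt(21) / 1222093774128375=60.28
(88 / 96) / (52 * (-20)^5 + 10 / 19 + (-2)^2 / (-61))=-12749 / 2314291193592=-0.00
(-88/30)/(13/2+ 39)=-88/1365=-0.06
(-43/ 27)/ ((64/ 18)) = -43/ 96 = -0.45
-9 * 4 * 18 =-648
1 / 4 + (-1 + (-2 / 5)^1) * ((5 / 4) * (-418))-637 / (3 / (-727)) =1861177 / 12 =155098.08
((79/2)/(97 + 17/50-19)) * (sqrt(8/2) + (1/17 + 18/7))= 2.33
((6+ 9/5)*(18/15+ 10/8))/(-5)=-1911/500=-3.82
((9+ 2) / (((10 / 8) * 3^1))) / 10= 22 / 75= 0.29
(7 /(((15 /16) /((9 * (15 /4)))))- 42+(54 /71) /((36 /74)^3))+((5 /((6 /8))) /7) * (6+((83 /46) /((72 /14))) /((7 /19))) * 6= 316455593 /1234548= 256.33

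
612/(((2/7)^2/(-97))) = -727209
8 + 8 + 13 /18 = 301 /18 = 16.72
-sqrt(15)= -3.87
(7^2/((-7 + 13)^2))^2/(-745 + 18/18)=-2401/964224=-0.00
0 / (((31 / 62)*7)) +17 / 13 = 17 / 13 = 1.31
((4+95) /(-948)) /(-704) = 3 /20224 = 0.00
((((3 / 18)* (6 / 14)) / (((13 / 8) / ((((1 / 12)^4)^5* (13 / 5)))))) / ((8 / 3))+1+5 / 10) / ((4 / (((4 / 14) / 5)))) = 134181599735661629276161 / 6261807987664209366220800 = 0.02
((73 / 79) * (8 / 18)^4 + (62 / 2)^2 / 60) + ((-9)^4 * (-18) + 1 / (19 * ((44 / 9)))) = -63958296257672 / 541643355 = -118081.94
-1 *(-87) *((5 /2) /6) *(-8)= -290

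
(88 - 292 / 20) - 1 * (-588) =3307 / 5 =661.40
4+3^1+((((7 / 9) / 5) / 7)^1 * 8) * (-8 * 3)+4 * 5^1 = 341 / 15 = 22.73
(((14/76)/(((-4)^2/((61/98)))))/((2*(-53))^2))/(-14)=-61/1338971648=-0.00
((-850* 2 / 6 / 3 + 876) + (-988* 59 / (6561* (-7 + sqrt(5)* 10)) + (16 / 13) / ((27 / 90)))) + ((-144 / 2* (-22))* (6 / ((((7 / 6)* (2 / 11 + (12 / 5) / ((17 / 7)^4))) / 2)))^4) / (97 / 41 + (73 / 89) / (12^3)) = 287346819155613696892989645985088127838745453699882 / 151767488625921226459054407639426402172311-582920* sqrt(5) / 2959011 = 1893335797.35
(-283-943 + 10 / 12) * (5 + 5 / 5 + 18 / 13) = -117616 / 13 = -9047.38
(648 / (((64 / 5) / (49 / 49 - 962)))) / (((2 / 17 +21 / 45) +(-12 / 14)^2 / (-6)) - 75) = 4863116475 / 7450832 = 652.69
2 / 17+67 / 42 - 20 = -13057 / 714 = -18.29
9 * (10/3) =30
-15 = -15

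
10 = 10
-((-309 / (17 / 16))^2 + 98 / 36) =-439990609 / 5202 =-84581.05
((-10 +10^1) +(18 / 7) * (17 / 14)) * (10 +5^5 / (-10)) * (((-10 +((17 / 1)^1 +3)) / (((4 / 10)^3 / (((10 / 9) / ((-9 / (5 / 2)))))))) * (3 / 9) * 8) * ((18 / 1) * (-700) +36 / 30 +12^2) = -667175093750 / 441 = -1512868693.31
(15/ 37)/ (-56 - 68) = -15/ 4588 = -0.00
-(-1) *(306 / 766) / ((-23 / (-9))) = 0.16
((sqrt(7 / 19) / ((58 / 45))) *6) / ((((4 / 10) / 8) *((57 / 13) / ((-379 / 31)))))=-4434300 *sqrt(133) / 324539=-157.57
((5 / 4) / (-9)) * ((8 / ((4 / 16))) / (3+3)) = -20 / 27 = -0.74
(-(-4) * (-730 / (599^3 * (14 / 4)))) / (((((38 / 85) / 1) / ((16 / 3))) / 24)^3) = -940176834560000 / 10319040335387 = -91.11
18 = 18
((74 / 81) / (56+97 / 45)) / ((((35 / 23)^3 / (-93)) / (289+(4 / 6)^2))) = -14541682058 / 121180185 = -120.00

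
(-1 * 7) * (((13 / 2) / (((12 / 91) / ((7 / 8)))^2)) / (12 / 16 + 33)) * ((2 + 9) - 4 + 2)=-36924979 / 69120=-534.22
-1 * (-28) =28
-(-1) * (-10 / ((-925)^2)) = -2 / 171125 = -0.00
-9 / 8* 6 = -27 / 4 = -6.75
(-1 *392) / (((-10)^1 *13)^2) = -98 / 4225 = -0.02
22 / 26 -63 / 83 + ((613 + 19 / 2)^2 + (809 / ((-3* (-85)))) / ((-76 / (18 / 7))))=18907351215589 / 48792380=387506.23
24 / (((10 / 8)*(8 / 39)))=468 / 5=93.60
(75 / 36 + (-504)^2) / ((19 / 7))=21337519 / 228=93585.61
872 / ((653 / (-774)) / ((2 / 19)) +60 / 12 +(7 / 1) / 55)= -74242080 / 245849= -301.98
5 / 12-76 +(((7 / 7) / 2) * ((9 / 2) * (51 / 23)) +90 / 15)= -4457 / 69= -64.59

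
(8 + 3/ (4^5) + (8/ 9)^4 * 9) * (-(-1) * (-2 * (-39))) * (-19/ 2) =-2511609373/ 248832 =-10093.59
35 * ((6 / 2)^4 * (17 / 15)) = 3213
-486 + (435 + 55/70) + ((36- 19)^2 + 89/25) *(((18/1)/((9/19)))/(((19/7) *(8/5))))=87839/35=2509.69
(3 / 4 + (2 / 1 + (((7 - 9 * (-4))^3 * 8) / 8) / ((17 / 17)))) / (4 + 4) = 318039 / 32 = 9938.72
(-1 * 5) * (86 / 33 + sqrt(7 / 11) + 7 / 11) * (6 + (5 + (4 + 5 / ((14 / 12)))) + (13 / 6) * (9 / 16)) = -819085 / 2464 -22965 * sqrt(77) / 2464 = -414.21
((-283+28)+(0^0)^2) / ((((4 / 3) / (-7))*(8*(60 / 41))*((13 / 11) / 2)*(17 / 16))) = 400939 / 2210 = 181.42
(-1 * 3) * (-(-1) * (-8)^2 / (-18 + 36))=-32 / 3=-10.67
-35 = -35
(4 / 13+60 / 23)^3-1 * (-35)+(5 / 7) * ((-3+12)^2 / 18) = 23583798837 / 374232586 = 63.02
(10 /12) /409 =5 /2454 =0.00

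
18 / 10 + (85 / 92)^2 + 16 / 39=5056859 / 1650480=3.06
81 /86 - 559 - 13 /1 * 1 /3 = -145097 /258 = -562.39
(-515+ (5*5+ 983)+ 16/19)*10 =93830/19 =4938.42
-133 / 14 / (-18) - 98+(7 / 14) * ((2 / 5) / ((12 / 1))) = -8771 / 90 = -97.46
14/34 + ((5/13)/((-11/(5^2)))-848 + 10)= -2038302/2431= -838.46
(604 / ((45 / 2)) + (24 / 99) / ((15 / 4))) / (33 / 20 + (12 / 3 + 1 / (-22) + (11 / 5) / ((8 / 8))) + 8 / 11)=5920 / 1877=3.15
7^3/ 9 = 343/ 9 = 38.11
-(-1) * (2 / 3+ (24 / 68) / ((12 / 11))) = 101 / 102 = 0.99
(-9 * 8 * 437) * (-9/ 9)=31464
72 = 72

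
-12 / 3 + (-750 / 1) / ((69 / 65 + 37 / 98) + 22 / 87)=-419393176 / 937669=-447.27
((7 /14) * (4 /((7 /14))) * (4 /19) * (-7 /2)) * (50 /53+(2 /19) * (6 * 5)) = -231280 /19133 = -12.09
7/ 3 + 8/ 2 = 19/ 3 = 6.33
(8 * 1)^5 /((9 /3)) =32768 /3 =10922.67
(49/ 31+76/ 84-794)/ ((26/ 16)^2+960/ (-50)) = 164888320/ 3449649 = 47.80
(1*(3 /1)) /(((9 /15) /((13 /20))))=13 /4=3.25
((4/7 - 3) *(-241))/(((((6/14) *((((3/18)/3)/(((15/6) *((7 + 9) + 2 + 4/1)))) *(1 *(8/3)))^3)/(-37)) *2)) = -165472486999875/128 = -1292753804686.52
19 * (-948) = -18012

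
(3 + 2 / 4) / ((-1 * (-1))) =7 / 2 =3.50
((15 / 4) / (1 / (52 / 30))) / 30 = 13 / 60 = 0.22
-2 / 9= -0.22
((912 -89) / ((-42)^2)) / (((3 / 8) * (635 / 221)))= 0.43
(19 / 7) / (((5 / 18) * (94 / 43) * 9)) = 817 / 1645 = 0.50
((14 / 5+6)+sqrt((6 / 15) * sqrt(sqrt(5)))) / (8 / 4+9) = sqrt(2) * 5^(5 / 8) / 55+4 / 5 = 0.87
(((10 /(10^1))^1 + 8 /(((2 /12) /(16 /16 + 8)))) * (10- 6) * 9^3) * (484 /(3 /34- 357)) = -6925935456 /4045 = -1712221.37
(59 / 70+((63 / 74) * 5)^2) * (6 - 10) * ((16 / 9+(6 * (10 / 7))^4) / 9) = -424058018643472 / 9318557115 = -45506.83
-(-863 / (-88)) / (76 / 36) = -7767 / 1672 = -4.65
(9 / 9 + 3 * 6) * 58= 1102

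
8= 8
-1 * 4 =-4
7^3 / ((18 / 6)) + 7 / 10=3451 / 30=115.03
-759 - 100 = -859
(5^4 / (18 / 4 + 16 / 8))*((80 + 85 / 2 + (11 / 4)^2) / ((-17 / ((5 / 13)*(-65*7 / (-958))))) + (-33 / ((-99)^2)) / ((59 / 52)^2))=-235755919049375 / 1751089090608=-134.63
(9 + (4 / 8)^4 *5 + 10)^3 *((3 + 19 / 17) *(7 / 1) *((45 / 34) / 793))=346.52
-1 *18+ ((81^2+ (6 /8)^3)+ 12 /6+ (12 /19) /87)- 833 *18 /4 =98630909 /35264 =2796.93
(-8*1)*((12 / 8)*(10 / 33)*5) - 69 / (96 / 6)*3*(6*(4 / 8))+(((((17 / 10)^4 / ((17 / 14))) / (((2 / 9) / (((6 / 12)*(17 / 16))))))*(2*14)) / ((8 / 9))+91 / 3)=491.30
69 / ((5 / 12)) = 165.60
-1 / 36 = -0.03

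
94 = 94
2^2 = 4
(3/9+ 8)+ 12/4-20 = -26/3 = -8.67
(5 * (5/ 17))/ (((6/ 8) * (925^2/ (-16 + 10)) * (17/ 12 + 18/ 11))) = -1056/ 234475475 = -0.00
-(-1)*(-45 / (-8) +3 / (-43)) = 1911 / 344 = 5.56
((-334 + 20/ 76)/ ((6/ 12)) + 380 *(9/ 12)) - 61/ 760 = -290741/ 760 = -382.55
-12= -12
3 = 3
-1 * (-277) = 277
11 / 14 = 0.79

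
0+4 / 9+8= 76 / 9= 8.44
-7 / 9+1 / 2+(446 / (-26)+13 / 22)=-21674 / 1287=-16.84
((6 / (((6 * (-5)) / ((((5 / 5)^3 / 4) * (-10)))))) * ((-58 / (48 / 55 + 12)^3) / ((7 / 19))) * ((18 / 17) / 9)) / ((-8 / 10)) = 458363125 / 84464989056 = 0.01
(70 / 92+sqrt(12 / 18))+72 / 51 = sqrt(6) / 3+1699 / 782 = 2.99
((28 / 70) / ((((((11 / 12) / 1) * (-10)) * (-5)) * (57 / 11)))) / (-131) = -4 / 311125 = -0.00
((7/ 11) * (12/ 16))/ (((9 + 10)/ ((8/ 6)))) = 7/ 209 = 0.03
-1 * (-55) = 55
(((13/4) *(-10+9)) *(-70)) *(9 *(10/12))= 6825/4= 1706.25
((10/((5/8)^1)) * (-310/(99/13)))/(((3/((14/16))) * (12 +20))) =-5.94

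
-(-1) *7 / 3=7 / 3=2.33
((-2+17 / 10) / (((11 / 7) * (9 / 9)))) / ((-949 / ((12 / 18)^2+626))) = 19733 / 156585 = 0.13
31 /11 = 2.82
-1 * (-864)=864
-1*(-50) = 50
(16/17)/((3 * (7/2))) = 32/357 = 0.09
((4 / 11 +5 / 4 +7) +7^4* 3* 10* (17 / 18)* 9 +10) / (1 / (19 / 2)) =511860741 / 88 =5816599.33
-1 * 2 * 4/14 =-4/7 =-0.57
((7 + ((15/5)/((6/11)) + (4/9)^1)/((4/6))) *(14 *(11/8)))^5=688050733391135190307/254803968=2700314044525.14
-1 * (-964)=964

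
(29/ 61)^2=841/ 3721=0.23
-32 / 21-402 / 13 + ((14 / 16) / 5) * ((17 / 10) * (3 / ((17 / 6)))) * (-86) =-1625357 / 27300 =-59.54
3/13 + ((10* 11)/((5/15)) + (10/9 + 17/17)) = 38884/117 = 332.34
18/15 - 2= -4/5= -0.80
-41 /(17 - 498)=41 /481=0.09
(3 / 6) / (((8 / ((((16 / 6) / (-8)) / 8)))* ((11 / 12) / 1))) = -0.00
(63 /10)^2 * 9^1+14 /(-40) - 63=14693 /50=293.86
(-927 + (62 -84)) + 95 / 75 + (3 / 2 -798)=-52327 / 30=-1744.23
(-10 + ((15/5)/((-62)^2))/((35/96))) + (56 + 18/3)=1749092/33635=52.00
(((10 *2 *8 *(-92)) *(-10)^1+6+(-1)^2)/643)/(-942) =-49069/201902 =-0.24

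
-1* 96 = -96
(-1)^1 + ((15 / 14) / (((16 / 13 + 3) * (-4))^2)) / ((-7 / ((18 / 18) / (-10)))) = -9485893 / 9486400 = -1.00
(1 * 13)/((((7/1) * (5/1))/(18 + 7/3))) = 793/105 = 7.55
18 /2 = 9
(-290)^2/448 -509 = -35983/112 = -321.28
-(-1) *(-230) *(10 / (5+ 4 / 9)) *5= -2112.24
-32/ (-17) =1.88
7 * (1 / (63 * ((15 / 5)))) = 1 / 27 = 0.04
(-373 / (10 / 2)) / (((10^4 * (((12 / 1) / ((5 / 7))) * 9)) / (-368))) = 8579 / 472500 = 0.02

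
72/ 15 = 24/ 5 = 4.80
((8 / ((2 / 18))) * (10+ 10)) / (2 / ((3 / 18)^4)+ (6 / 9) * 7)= 432 / 779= 0.55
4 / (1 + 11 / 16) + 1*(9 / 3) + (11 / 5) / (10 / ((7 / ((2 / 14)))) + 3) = 128378 / 21195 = 6.06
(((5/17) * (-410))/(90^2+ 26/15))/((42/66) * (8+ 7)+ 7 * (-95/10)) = 338250/1294312663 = 0.00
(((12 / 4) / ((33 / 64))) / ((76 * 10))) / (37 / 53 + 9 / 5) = 212 / 69179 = 0.00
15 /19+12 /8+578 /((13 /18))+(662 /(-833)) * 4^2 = 325037891 /411502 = 789.88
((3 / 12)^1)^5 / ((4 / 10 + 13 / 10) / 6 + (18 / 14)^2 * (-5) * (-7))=105 / 6251264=0.00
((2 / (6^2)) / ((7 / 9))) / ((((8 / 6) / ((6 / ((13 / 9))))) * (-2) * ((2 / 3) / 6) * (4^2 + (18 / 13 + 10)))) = -729 / 19936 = -0.04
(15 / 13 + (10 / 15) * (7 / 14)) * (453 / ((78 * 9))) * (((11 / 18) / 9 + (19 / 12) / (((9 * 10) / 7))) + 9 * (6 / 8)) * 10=98479331 / 1478412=66.61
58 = 58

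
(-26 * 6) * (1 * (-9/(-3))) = -468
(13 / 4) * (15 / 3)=65 / 4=16.25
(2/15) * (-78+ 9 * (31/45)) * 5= -718/15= -47.87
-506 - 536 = -1042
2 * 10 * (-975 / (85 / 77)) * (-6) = 1801800 / 17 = 105988.24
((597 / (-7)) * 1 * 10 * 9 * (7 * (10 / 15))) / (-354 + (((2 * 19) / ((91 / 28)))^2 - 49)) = 134.52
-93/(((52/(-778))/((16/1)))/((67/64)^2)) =162398553/6656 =24398.82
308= 308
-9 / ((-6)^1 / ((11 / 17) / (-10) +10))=5067 / 340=14.90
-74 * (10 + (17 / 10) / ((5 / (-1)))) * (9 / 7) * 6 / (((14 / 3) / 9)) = -1861137 / 175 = -10635.07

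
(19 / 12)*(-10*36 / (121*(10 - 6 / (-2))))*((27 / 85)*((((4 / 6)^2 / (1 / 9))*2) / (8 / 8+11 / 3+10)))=-18468 / 294151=-0.06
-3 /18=-1 /6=-0.17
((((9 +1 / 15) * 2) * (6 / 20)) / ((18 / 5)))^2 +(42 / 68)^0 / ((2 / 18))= 22849 / 2025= 11.28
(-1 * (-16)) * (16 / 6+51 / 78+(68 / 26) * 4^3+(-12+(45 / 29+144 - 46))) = 4673416 / 1131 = 4132.11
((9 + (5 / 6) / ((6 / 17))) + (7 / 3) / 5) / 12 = 2129 / 2160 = 0.99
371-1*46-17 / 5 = 1608 / 5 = 321.60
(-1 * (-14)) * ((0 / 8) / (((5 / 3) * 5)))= 0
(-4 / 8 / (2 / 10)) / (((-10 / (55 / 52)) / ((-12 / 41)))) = -165 / 2132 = -0.08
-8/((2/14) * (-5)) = 56/5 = 11.20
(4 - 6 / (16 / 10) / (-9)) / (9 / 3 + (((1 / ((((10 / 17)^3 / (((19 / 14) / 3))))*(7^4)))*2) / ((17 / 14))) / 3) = 47719875 / 32418991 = 1.47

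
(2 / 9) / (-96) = -1 / 432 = -0.00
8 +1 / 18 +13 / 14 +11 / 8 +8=9253 / 504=18.36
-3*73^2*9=-143883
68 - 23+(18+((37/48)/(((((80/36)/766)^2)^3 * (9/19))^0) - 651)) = -28187/48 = -587.23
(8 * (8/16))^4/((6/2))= 256/3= 85.33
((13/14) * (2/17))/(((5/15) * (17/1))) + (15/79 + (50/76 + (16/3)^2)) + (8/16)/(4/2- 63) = 48850089583/1667051127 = 29.30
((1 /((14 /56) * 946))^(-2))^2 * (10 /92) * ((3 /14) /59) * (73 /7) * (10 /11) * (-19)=-473357870227275 /2127776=-222466025.67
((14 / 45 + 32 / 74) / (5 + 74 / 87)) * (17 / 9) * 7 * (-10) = -8544676 / 508491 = -16.80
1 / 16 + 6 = 97 / 16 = 6.06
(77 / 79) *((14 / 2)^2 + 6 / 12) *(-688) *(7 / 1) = -18356184 / 79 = -232356.76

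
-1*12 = -12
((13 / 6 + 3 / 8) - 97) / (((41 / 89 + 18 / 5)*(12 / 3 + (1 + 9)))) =-1008815 / 607152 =-1.66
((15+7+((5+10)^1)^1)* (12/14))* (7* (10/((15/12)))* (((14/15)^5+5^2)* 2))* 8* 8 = 1479314151424/253125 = 5844204.06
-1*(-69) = 69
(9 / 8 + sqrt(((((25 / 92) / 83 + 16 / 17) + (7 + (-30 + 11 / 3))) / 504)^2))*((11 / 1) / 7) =2507686555 / 1373930208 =1.83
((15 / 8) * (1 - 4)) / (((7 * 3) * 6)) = -5 / 112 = -0.04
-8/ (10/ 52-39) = 208/ 1009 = 0.21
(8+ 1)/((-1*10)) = -9/10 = -0.90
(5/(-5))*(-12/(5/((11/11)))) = 2.40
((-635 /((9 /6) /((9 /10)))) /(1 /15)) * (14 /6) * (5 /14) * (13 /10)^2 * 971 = -62521719 /8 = -7815214.88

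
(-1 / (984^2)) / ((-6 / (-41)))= -1 / 141696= -0.00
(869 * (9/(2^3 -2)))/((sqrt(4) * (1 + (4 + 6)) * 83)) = 237/332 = 0.71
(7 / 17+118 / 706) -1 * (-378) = 2271852 / 6001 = 378.58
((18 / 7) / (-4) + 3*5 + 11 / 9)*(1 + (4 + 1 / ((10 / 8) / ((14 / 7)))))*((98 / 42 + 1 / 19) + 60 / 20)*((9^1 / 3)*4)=13258102 / 1995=6645.67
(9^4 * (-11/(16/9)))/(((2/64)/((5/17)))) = -6495390/17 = -382081.76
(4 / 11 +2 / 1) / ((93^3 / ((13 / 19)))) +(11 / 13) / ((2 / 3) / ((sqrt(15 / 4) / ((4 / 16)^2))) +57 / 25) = 1138383993719342 / 3067137619527267 - 16500 * sqrt(15) / 18244759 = 0.37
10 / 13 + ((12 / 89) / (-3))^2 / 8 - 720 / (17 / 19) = -1407323628 / 1750541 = -803.94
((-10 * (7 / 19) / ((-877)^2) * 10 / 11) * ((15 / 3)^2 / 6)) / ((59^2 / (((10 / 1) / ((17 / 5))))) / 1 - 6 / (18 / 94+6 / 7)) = -10062500 / 653194999328553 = -0.00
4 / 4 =1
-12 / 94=-6 / 47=-0.13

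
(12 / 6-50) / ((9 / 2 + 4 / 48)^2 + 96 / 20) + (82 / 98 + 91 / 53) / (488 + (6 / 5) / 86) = -9390588395080 / 5063044361011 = -1.85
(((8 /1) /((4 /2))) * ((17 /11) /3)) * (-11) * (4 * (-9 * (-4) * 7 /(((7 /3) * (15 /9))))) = -29376 /5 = -5875.20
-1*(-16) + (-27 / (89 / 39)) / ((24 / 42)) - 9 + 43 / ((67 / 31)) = 147655 / 23852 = 6.19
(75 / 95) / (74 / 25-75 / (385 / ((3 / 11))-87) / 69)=34275750 / 128475587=0.27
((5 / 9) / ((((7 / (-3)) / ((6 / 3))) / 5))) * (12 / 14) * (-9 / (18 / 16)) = 800 / 49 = 16.33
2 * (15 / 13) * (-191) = -5730 / 13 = -440.77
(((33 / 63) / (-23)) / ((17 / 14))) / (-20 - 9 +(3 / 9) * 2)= 22 / 33235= 0.00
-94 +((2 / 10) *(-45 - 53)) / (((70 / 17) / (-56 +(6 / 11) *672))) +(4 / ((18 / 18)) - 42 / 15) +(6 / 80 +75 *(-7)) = -4611027 / 2200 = -2095.92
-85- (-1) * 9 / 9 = -84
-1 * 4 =-4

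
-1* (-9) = 9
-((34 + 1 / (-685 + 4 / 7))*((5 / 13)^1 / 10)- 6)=4.69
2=2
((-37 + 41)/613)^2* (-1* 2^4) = -256/375769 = -0.00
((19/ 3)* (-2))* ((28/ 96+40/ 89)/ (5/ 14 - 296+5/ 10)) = 210539/ 6619464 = 0.03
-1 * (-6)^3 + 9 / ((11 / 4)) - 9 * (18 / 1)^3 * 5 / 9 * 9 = -2884428 / 11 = -262220.73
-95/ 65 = -19/ 13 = -1.46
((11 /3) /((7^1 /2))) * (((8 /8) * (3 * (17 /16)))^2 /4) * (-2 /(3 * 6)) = -3179 /10752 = -0.30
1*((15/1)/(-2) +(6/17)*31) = 117/34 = 3.44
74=74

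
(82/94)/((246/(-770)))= -385/141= -2.73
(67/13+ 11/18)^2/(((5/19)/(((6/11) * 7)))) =242033533/501930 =482.21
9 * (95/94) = 855/94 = 9.10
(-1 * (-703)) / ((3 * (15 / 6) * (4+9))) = 7.21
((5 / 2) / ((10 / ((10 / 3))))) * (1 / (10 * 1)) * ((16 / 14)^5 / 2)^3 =1099511627776 / 14242684529829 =0.08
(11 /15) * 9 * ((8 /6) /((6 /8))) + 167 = 178.73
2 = 2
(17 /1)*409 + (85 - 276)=6762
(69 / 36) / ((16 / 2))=23 / 96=0.24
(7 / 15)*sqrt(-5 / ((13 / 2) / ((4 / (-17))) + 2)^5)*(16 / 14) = 1024*sqrt(82) / 25845375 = 0.00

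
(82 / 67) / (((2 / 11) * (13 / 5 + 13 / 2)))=4510 / 6097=0.74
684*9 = 6156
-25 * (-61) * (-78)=-118950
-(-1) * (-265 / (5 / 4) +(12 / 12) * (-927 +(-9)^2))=-1058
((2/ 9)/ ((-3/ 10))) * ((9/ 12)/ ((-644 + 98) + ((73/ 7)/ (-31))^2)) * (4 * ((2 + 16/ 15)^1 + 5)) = 22791076/ 694042155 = 0.03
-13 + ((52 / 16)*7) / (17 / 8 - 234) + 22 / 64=-108157 / 8480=-12.75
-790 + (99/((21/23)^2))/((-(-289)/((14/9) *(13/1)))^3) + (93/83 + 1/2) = -788.34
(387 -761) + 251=-123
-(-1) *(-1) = -1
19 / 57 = 1 / 3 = 0.33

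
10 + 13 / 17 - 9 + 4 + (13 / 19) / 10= 5.83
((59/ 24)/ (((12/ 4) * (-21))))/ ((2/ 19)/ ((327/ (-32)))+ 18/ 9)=-122189/ 6230448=-0.02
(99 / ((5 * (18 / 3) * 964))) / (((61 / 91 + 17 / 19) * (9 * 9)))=0.00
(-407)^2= 165649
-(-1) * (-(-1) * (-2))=-2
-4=-4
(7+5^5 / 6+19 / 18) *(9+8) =80920 / 9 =8991.11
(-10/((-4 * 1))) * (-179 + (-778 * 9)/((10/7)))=-12701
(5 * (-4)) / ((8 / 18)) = -45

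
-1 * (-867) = 867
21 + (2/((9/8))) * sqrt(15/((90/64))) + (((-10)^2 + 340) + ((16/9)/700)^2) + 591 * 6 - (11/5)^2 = 64 * sqrt(6)/27 + 9927858166/2480625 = 4007.97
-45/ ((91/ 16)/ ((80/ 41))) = -15.44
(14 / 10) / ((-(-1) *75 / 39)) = 91 / 125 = 0.73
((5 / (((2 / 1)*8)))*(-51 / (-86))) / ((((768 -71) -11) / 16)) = 255 / 58996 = 0.00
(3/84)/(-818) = -1/22904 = -0.00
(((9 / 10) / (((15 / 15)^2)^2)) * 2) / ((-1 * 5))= -9 / 25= -0.36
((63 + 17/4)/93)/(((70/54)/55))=26631/868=30.68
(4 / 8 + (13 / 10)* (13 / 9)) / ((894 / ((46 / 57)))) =0.00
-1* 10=-10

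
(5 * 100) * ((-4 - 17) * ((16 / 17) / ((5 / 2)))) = -67200 / 17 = -3952.94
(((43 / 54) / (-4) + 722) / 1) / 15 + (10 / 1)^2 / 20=172109 / 3240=53.12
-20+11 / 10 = -18.90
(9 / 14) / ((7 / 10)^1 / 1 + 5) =0.11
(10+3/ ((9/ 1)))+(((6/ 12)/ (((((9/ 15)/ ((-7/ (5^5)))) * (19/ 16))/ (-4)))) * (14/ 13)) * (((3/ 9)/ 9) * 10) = 25848647/ 2500875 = 10.34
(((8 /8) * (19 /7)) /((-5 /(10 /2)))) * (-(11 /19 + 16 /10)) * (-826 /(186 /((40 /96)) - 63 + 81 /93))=-42067 /3309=-12.71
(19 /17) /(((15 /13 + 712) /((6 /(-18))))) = -247 /472821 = -0.00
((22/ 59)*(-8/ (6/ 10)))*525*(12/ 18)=-308000/ 177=-1740.11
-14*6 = -84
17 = 17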